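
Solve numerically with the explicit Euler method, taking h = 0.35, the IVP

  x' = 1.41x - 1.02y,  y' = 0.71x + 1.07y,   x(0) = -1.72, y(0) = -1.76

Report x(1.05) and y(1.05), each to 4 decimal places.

-1.2417, -6.5083

Euler on (x,y): x_{n+1} = x_n + h·x', y_{n+1} = y_n + h·y'.
0.000000: (-1.720000, -1.760000); f=(-0.630000, -3.104400) → (-1.940500, -2.846540)
0.350000: (-1.940500, -2.846540); f=(0.167366, -4.423553) → (-1.881922, -4.394783)
0.700000: (-1.881922, -4.394783); f=(1.829169, -6.038583) → (-1.241713, -6.508288)
(x(1.05), y(1.05)) ≈ (-1.2417, -6.5083)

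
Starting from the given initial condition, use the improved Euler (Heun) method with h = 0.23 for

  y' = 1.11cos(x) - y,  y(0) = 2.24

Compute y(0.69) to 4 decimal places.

1.6267

Heun: k1 = f(x_n, y_n); k2 = f(x_n + h, y_n + h·k1); y_{n+1} = y_n + (h/2)·(k1 + k2).
x=0.000000, y=2.240000:
  k1 = f(0.000000, 2.240000) = -1.130000
  k2 = f(0.230000, 1.980100) = -0.899330
  y ← 2.240000 + (0.23/2)·(-1.130000 + (-0.899330)) = 2.006627
x=0.230000, y=2.006627:
  k1 = f(0.230000, 2.006627) = -0.925857
  k2 = f(0.460000, 1.793680) = -0.799062
  y ← 2.006627 + (0.23/2)·(-0.925857 + (-0.799062)) = 1.808261
x=0.460000, y=1.808261:
  k1 = f(0.460000, 1.808261) = -0.813643
  k2 = f(0.690000, 1.621123) = -0.765040
  y ← 1.808261 + (0.23/2)·(-0.813643 + (-0.765040)) = 1.626713
y(0.69) ≈ 1.6267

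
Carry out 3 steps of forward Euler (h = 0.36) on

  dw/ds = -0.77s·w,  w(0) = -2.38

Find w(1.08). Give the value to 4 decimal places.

Euler: w_{n+1} = w_n + h·f(s_n, w_n).
s=0.000000, w=-2.380000: f=0.000000 → w ← -2.380000 + 0.36·0.000000 = -2.380000
s=0.360000, w=-2.380000: f=0.659736 → w ← -2.380000 + 0.36·0.659736 = -2.142495
s=0.720000, w=-2.142495: f=1.187799 → w ← -2.142495 + 0.36·1.187799 = -1.714887
w(1.08) ≈ -1.7149

-1.7149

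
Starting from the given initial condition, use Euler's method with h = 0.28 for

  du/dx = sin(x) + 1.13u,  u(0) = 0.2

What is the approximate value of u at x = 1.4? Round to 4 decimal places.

1.7514

Euler: u_{n+1} = u_n + h·f(x_n, u_n).
x=0.000000, u=0.200000: f=0.226000 → u ← 0.200000 + 0.28·0.226000 = 0.263280
x=0.280000, u=0.263280: f=0.573862 → u ← 0.263280 + 0.28·0.573862 = 0.423961
x=0.560000, u=0.423961: f=1.010263 → u ← 0.423961 + 0.28·1.010263 = 0.706835
x=0.840000, u=0.706835: f=1.543367 → u ← 0.706835 + 0.28·1.543367 = 1.138978
x=1.120000, u=1.138978: f=2.187145 → u ← 1.138978 + 0.28·2.187145 = 1.751378
u(1.4) ≈ 1.7514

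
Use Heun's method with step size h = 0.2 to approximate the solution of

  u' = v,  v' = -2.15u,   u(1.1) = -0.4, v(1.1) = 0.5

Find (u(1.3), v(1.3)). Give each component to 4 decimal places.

-0.2828, 0.6505

Heun on (u,v): k1 = f(s_n, state_n); k2 = f(s_n + h, state_n + h·k1); state_{n+1} = state_n + (h/2)·(k1 + k2).
1.100000: (-0.400000, 0.500000)
  k1 = (0.500000, 0.860000)
  predictor → (-0.300000, 0.672000)
  k2 = (0.672000, 0.645000)
  → (-0.282800, 0.650500)
(u(1.3), v(1.3)) ≈ (-0.2828, 0.6505)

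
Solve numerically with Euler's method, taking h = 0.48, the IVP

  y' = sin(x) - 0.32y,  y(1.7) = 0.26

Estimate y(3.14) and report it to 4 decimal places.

1.0542

Euler: y_{n+1} = y_n + h·f(x_n, y_n).
x=1.700000, y=0.260000: f=0.908465 → y ← 0.260000 + 0.48·0.908465 = 0.696063
x=2.180000, y=0.696063: f=0.597364 → y ← 0.696063 + 0.48·0.597364 = 0.982798
x=2.660000, y=0.982798: f=0.148696 → y ← 0.982798 + 0.48·0.148696 = 1.054172
y(3.14) ≈ 1.0542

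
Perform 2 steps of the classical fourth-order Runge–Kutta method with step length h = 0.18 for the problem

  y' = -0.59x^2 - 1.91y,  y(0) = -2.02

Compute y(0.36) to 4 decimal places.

RK4: k1 = f(x_n, y_n); k2 = f(x_n + h/2, y_n + (h/2)·k1); k3 = f(x_n + h/2, y_n + (h/2)·k2); k4 = f(x_n + h, y_n + h·k3); y_{n+1} = y_n + (h/6)·(k1 + 2k2 + 2k3 + k4).
x=0.000000, y=-2.020000:
  k1 = f(0.000000, -2.020000) = 3.858200
  k2 = f(0.090000, -1.672762) = 3.190196
  k3 = f(0.090000, -1.732882) = 3.305026
  k4 = f(0.180000, -1.425095) = 2.702816
  y ← -2.020000 + (0.18/6)·(k1 + 2k2 + 2k3 + k4) = -1.433456
x=0.180000, y=-1.433456:
  k1 = f(0.180000, -1.433456) = 2.718785
  k2 = f(0.270000, -1.188765) = 2.227531
  k3 = f(0.270000, -1.232978) = 2.311978
  k4 = f(0.360000, -1.017300) = 1.866579
  y ← -1.433456 + (0.18/6)·(k1 + 2k2 + 2k3 + k4) = -1.023525
y(0.36) ≈ -1.0235

-1.0235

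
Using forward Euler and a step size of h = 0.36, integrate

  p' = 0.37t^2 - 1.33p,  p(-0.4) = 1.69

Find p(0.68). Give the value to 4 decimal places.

Euler: p_{n+1} = p_n + h·f(t_n, p_n).
t=-0.400000, p=1.690000: f=-2.188500 → p ← 1.690000 + 0.36·(-2.188500) = 0.902140
t=-0.040000, p=0.902140: f=-1.199254 → p ← 0.902140 + 0.36·(-1.199254) = 0.470408
t=0.320000, p=0.470408: f=-0.587755 → p ← 0.470408 + 0.36·(-0.587755) = 0.258817
p(0.68) ≈ 0.2588

0.2588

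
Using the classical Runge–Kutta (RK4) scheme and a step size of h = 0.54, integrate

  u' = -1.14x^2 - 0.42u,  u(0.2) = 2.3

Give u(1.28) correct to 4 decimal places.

0.7627

RK4: k1 = f(x_n, u_n); k2 = f(x_n + h/2, u_n + (h/2)·k1); k3 = f(x_n + h/2, u_n + (h/2)·k2); k4 = f(x_n + h, u_n + h·k3); u_{n+1} = u_n + (h/6)·(k1 + 2k2 + 2k3 + k4).
x=0.200000, u=2.300000:
  k1 = f(0.200000, 2.300000) = -1.011600
  k2 = f(0.470000, 2.026868) = -1.103111
  k3 = f(0.470000, 2.002160) = -1.092733
  k4 = f(0.740000, 1.709924) = -1.342432
  u ← 2.300000 + (0.54/6)·(k1 + 2k2 + 2k3 + k4) = 1.692885
x=0.740000, u=1.692885:
  k1 = f(0.740000, 1.692885) = -1.335276
  k2 = f(1.010000, 1.332361) = -1.722506
  k3 = f(1.010000, 1.227809) = -1.678594
  k4 = f(1.280000, 0.786445) = -2.198083
  u ← 1.692885 + (0.54/6)·(k1 + 2k2 + 2k3 + k4) = 0.762685
u(1.28) ≈ 0.7627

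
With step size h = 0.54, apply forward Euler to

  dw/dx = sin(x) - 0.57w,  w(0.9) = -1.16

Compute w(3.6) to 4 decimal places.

Euler: w_{n+1} = w_n + h·f(x_n, w_n).
x=0.900000, w=-1.160000: f=1.444527 → w ← -1.160000 + 0.54·1.444527 = -0.379955
x=1.440000, w=-0.379955: f=1.208033 → w ← -0.379955 + 0.54·1.208033 = 0.272382
x=1.980000, w=0.272382: f=0.762180 → w ← 0.272382 + 0.54·0.762180 = 0.683960
x=2.520000, w=0.683960: f=0.192474 → w ← 0.683960 + 0.54·0.192474 = 0.787895
x=3.060000, w=0.787895: f=-0.367598 → w ← 0.787895 + 0.54·(-0.367598) = 0.589392
w(3.6) ≈ 0.5894

0.5894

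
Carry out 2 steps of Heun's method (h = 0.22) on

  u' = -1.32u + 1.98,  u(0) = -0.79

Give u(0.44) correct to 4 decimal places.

0.2058

Heun: k1 = f(t_n, u_n); k2 = f(t_n + h, u_n + h·k1); u_{n+1} = u_n + (h/2)·(k1 + k2).
t=0.000000, u=-0.790000:
  k1 = f(0.000000, -0.790000) = 3.022800
  k2 = f(0.220000, -0.124984) = 2.144979
  u ← -0.790000 + (0.22/2)·(3.022800 + 2.144979) = -0.221544
t=0.220000, u=-0.221544:
  k1 = f(0.220000, -0.221544) = 2.272439
  k2 = f(0.440000, 0.278392) = 1.612522
  u ← -0.221544 + (0.22/2)·(2.272439 + 1.612522) = 0.205801
u(0.44) ≈ 0.2058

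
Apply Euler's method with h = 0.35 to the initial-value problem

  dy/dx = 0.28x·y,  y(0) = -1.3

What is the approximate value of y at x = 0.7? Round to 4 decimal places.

-1.3446

Euler: y_{n+1} = y_n + h·f(x_n, y_n).
x=0.000000, y=-1.300000: f=0.000000 → y ← -1.300000 + 0.35·0.000000 = -1.300000
x=0.350000, y=-1.300000: f=-0.127400 → y ← -1.300000 + 0.35·(-0.127400) = -1.344590
y(0.7) ≈ -1.3446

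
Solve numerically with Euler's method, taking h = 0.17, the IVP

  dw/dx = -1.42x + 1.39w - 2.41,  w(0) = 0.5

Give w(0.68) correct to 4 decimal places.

Euler: w_{n+1} = w_n + h·f(x_n, w_n).
x=0.000000, w=0.500000: f=-1.715000 → w ← 0.500000 + 0.17·(-1.715000) = 0.208450
x=0.170000, w=0.208450: f=-2.361655 → w ← 0.208450 + 0.17·(-2.361655) = -0.193031
x=0.340000, w=-0.193031: f=-3.161113 → w ← -0.193031 + 0.17·(-3.161113) = -0.730421
x=0.510000, w=-0.730421: f=-4.149485 → w ← -0.730421 + 0.17·(-4.149485) = -1.435833
w(0.68) ≈ -1.4358

-1.4358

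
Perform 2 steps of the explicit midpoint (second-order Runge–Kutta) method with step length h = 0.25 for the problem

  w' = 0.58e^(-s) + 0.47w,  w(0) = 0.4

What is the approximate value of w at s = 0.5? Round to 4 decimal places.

0.7655

Midpoint: k1 = f(s_n, w_n); k2 = f(s_n + h/2, w_n + (h/2)·k1); w_{n+1} = w_n + h·k2.
s=0.000000, w=0.400000:
  k1 = f(0.000000, 0.400000) = 0.768000
  k2 = f(0.125000, 0.496000) = 0.744968
  w ← 0.400000 + 0.25·0.744968 = 0.586242
s=0.250000, w=0.586242:
  k1 = f(0.250000, 0.586242) = 0.727238
  k2 = f(0.375000, 0.677147) = 0.716887
  w ← 0.586242 + 0.25·0.716887 = 0.765464
w(0.5) ≈ 0.7655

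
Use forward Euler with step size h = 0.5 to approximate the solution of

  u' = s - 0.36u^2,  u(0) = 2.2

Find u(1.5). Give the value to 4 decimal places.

Euler: u_{n+1} = u_n + h·f(s_n, u_n).
s=0.000000, u=2.200000: f=-1.742400 → u ← 2.200000 + 0.5·(-1.742400) = 1.328800
s=0.500000, u=1.328800: f=-0.135655 → u ← 1.328800 + 0.5·(-0.135655) = 1.260972
s=1.000000, u=1.260972: f=0.427582 → u ← 1.260972 + 0.5·0.427582 = 1.474763
u(1.5) ≈ 1.4748

1.4748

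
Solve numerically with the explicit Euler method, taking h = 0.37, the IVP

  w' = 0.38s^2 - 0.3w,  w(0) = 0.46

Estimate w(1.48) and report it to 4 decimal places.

0.5442

Euler: w_{n+1} = w_n + h·f(s_n, w_n).
s=0.000000, w=0.460000: f=-0.138000 → w ← 0.460000 + 0.37·(-0.138000) = 0.408940
s=0.370000, w=0.408940: f=-0.070660 → w ← 0.408940 + 0.37·(-0.070660) = 0.382796
s=0.740000, w=0.382796: f=0.093249 → w ← 0.382796 + 0.37·0.093249 = 0.417298
s=1.110000, w=0.417298: f=0.343009 → w ← 0.417298 + 0.37·0.343009 = 0.544211
w(1.48) ≈ 0.5442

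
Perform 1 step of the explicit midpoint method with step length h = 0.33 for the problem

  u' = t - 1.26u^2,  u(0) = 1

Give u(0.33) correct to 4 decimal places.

Midpoint: k1 = f(t_n, u_n); k2 = f(t_n + h/2, u_n + (h/2)·k1); u_{n+1} = u_n + h·k2.
t=0.000000, u=1.000000:
  k1 = f(0.000000, 1.000000) = -1.260000
  k2 = f(0.165000, 0.792100) = -0.625552
  u ← 1.000000 + 0.33·(-0.625552) = 0.793568
u(0.33) ≈ 0.7936

0.7936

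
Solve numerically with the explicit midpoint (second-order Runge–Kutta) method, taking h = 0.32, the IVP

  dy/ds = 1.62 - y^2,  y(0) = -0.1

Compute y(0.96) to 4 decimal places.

Midpoint: k1 = f(s_n, y_n); k2 = f(s_n + h/2, y_n + (h/2)·k1); y_{n+1} = y_n + h·k2.
s=0.000000, y=-0.100000:
  k1 = f(0.000000, -0.100000) = 1.610000
  k2 = f(0.160000, 0.157600) = 1.595162
  y ← -0.100000 + 0.32·1.595162 = 0.410452
s=0.320000, y=0.410452:
  k1 = f(0.320000, 0.410452) = 1.451529
  k2 = f(0.480000, 0.642697) = 1.206941
  y ← 0.410452 + 0.32·1.206941 = 0.796673
s=0.640000, y=0.796673:
  k1 = f(0.640000, 0.796673) = 0.985312
  k2 = f(0.800000, 0.954323) = 0.709268
  y ← 0.796673 + 0.32·0.709268 = 1.023639
y(0.96) ≈ 1.0236

1.0236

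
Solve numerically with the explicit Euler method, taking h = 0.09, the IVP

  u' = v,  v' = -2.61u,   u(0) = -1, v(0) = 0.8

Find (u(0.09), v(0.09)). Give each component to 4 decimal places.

-0.9280, 1.0349

Euler on (u,v): u_{n+1} = u_n + h·u', v_{n+1} = v_n + h·v'.
0.000000: (-1.000000, 0.800000); f=(0.800000, 2.610000) → (-0.928000, 1.034900)
(u(0.09), v(0.09)) ≈ (-0.9280, 1.0349)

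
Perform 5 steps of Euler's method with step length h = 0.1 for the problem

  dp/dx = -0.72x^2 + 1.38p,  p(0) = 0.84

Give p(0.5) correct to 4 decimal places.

1.5795

Euler: p_{n+1} = p_n + h·f(x_n, p_n).
x=0.000000, p=0.840000: f=1.159200 → p ← 0.840000 + 0.1·1.159200 = 0.955920
x=0.100000, p=0.955920: f=1.311970 → p ← 0.955920 + 0.1·1.311970 = 1.087117
x=0.200000, p=1.087117: f=1.471421 → p ← 1.087117 + 0.1·1.471421 = 1.234259
x=0.300000, p=1.234259: f=1.638478 → p ← 1.234259 + 0.1·1.638478 = 1.398107
x=0.400000, p=1.398107: f=1.814187 → p ← 1.398107 + 0.1·1.814187 = 1.579526
p(0.5) ≈ 1.5795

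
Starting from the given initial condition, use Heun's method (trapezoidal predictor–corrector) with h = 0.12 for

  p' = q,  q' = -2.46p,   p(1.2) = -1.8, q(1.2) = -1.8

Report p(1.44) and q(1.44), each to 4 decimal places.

-2.0974, -0.6291

Heun on (p,q): k1 = f(t_n, state_n); k2 = f(t_n + h, state_n + h·k1); state_{n+1} = state_n + (h/2)·(k1 + k2).
1.200000: (-1.800000, -1.800000)
  k1 = (-1.800000, 4.428000)
  predictor → (-2.016000, -1.268640)
  k2 = (-1.268640, 4.959360)
  → (-1.984118, -1.236758)
1.320000: (-1.984118, -1.236758)
  k1 = (-1.236758, 4.880931)
  predictor → (-2.132529, -0.651047)
  k2 = (-0.651047, 5.246022)
  → (-2.097387, -0.629141)
(p(1.44), q(1.44)) ≈ (-2.0974, -0.6291)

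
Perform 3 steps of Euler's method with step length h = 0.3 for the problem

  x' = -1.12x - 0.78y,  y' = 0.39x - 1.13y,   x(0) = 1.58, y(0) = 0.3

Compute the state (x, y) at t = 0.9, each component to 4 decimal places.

Euler on (x,y): x_{n+1} = x_n + h·x', y_{n+1} = y_n + h·y'.
0.000000: (1.580000, 0.300000); f=(-2.003600, 0.277200) → (0.978920, 0.383160)
0.300000: (0.978920, 0.383160); f=(-1.395255, -0.051192) → (0.560343, 0.367802)
0.600000: (0.560343, 0.367802); f=(-0.914471, -0.197083) → (0.286002, 0.308678)
(x(0.9), y(0.9)) ≈ (0.2860, 0.3087)

0.2860, 0.3087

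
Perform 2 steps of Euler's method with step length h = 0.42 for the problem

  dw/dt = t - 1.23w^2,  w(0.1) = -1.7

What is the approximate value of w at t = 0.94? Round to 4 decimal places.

-8.0617

Euler: w_{n+1} = w_n + h·f(t_n, w_n).
t=0.100000, w=-1.700000: f=-3.454700 → w ← -1.700000 + 0.42·(-3.454700) = -3.150974
t=0.520000, w=-3.150974: f=-11.692224 → w ← -3.150974 + 0.42·(-11.692224) = -8.061708
w(0.94) ≈ -8.0617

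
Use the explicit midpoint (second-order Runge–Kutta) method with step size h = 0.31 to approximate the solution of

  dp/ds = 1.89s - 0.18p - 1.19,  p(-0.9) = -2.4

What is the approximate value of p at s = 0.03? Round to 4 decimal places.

Midpoint: k1 = f(s_n, p_n); k2 = f(s_n + h/2, p_n + (h/2)·k1); p_{n+1} = p_n + h·k2.
s=-0.900000, p=-2.400000:
  k1 = f(-0.900000, -2.400000) = -2.459000
  k2 = f(-0.745000, -2.781145) = -2.097444
  p ← -2.400000 + 0.31·(-2.097444) = -3.050208
s=-0.590000, p=-3.050208:
  k1 = f(-0.590000, -3.050208) = -1.756063
  k2 = f(-0.435000, -3.322397) = -1.414118
  p ← -3.050208 + 0.31·(-1.414118) = -3.488584
s=-0.280000, p=-3.488584:
  k1 = f(-0.280000, -3.488584) = -1.091255
  k2 = f(-0.125000, -3.657729) = -0.767859
  p ← -3.488584 + 0.31·(-0.767859) = -3.726621
p(0.03) ≈ -3.7266

-3.7266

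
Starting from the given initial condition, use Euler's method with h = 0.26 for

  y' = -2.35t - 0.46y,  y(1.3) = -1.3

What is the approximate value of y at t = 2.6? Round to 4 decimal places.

Euler: y_{n+1} = y_n + h·f(t_n, y_n).
t=1.300000, y=-1.300000: f=-2.457000 → y ← -1.300000 + 0.26·(-2.457000) = -1.938820
t=1.560000, y=-1.938820: f=-2.774143 → y ← -1.938820 + 0.26·(-2.774143) = -2.660097
t=1.820000, y=-2.660097: f=-3.053355 → y ← -2.660097 + 0.26·(-3.053355) = -3.453970
t=2.080000, y=-3.453970: f=-3.299174 → y ← -3.453970 + 0.26·(-3.299174) = -4.311755
t=2.340000, y=-4.311755: f=-3.515593 → y ← -4.311755 + 0.26·(-3.515593) = -5.225809
y(2.6) ≈ -5.2258

-5.2258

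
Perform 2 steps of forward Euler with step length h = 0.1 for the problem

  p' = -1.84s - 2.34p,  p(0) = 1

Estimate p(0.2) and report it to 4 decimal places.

0.5684

Euler: p_{n+1} = p_n + h·f(s_n, p_n).
s=0.000000, p=1.000000: f=-2.340000 → p ← 1.000000 + 0.1·(-2.340000) = 0.766000
s=0.100000, p=0.766000: f=-1.976440 → p ← 0.766000 + 0.1·(-1.976440) = 0.568356
p(0.2) ≈ 0.5684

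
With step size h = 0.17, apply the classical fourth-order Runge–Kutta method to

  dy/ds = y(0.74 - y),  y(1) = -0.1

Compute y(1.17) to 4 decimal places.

RK4: k1 = f(s_n, y_n); k2 = f(s_n + h/2, y_n + (h/2)·k1); k3 = f(s_n + h/2, y_n + (h/2)·k2); k4 = f(s_n + h, y_n + h·k3); y_{n+1} = y_n + (h/6)·(k1 + 2k2 + 2k3 + k4).
s=1.000000, y=-0.100000:
  k1 = f(1.000000, -0.100000) = -0.084000
  k2 = f(1.085000, -0.107140) = -0.090763
  k3 = f(1.085000, -0.107715) = -0.091311
  k4 = f(1.170000, -0.115523) = -0.098833
  y ← -0.100000 + (0.17/6)·(k1 + 2k2 + 2k3 + k4) = -0.115498
y(1.17) ≈ -0.1155

-0.1155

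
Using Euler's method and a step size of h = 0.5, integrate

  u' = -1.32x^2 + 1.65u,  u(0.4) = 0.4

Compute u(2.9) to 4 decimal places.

-8.7813

Euler: u_{n+1} = u_n + h·f(x_n, u_n).
x=0.400000, u=0.400000: f=0.448800 → u ← 0.400000 + 0.5·0.448800 = 0.624400
x=0.900000, u=0.624400: f=-0.038940 → u ← 0.624400 + 0.5·(-0.038940) = 0.604930
x=1.400000, u=0.604930: f=-1.589065 → u ← 0.604930 + 0.5·(-1.589065) = -0.189603
x=1.900000, u=-0.189603: f=-5.078045 → u ← -0.189603 + 0.5·(-5.078045) = -2.728625
x=2.400000, u=-2.728625: f=-12.105431 → u ← -2.728625 + 0.5·(-12.105431) = -8.781341
u(2.9) ≈ -8.7813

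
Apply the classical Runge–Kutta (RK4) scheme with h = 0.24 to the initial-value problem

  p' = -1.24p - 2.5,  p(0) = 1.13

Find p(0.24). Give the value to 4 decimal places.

0.3202

RK4: k1 = f(s_n, p_n); k2 = f(s_n + h/2, p_n + (h/2)·k1); k3 = f(s_n + h/2, p_n + (h/2)·k2); k4 = f(s_n + h, p_n + h·k3); p_{n+1} = p_n + (h/6)·(k1 + 2k2 + 2k3 + k4).
s=0.000000, p=1.130000:
  k1 = f(0.000000, 1.130000) = -3.901200
  k2 = f(0.120000, 0.661856) = -3.320701
  k3 = f(0.120000, 0.731516) = -3.407080
  k4 = f(0.240000, 0.312301) = -2.887253
  p ← 1.130000 + (0.24/6)·(k1 + 2k2 + 2k3 + k4) = 0.320239
p(0.24) ≈ 0.3202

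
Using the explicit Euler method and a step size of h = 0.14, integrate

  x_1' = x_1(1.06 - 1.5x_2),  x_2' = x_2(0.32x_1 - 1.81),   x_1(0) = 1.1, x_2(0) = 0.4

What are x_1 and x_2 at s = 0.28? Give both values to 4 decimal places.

Euler on (x_1,x_2): x_1_{n+1} = x_1_n + h·x_1', x_2_{n+1} = x_2_n + h·x_2'.
0.000000: (1.100000, 0.400000); f=(0.506000, -0.583200) → (1.170840, 0.318352)
0.140000: (1.170840, 0.318352); f=(0.681982, -0.456941) → (1.266317, 0.254380)
(x_1(0.28), x_2(0.28)) ≈ (1.2663, 0.2544)

1.2663, 0.2544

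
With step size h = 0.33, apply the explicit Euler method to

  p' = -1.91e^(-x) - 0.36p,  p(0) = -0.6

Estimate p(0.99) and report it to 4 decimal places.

-1.6251

Euler: p_{n+1} = p_n + h·f(x_n, p_n).
x=0.000000, p=-0.600000: f=-1.694000 → p ← -0.600000 + 0.33·(-1.694000) = -1.159020
x=0.330000, p=-1.159020: f=-0.955897 → p ← -1.159020 + 0.33·(-0.955897) = -1.474466
x=0.660000, p=-1.474466: f=-0.456378 → p ← -1.474466 + 0.33·(-0.456378) = -1.625071
p(0.99) ≈ -1.6251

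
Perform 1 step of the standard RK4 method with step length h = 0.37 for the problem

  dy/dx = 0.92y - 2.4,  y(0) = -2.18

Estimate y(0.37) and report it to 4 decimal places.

RK4: k1 = f(x_n, y_n); k2 = f(x_n + h/2, y_n + (h/2)·k1); k3 = f(x_n + h/2, y_n + (h/2)·k2); k4 = f(x_n + h, y_n + h·k3); y_{n+1} = y_n + (h/6)·(k1 + 2k2 + 2k3 + k4).
x=0.000000, y=-2.180000:
  k1 = f(0.000000, -2.180000) = -4.405600
  k2 = f(0.185000, -2.995036) = -5.155433
  k3 = f(0.185000, -3.133755) = -5.283055
  k4 = f(0.370000, -4.134730) = -6.203952
  y ← -2.180000 + (0.37/6)·(k1 + 2k2 + 2k3 + k4) = -4.121669
y(0.37) ≈ -4.1217

-4.1217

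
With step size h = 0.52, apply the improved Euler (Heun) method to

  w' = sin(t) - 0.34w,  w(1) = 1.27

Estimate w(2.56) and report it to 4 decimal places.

1.7666

Heun: k1 = f(t_n, w_n); k2 = f(t_n + h, w_n + h·k1); w_{n+1} = w_n + (h/2)·(k1 + k2).
t=1.000000, w=1.270000:
  k1 = f(1.000000, 1.270000) = 0.409671
  k2 = f(1.520000, 1.483029) = 0.494480
  w ← 1.270000 + (0.52/2)·(0.409671 + 0.494480) = 1.505079
t=1.520000, w=1.505079:
  k1 = f(1.520000, 1.505079) = 0.486983
  k2 = f(2.040000, 1.758311) = 0.294103
  w ← 1.505079 + (0.52/2)·(0.486983 + 0.294103) = 1.708162
t=2.040000, w=1.708162:
  k1 = f(2.040000, 1.708162) = 0.311154
  k2 = f(2.560000, 1.869962) = -0.086432
  w ← 1.708162 + (0.52/2)·(0.311154 + (-0.086432)) = 1.766590
w(2.56) ≈ 1.7666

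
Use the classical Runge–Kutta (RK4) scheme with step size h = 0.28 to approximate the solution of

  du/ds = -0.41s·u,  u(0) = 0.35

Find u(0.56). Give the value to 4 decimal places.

RK4: k1 = f(s_n, u_n); k2 = f(s_n + h/2, u_n + (h/2)·k1); k3 = f(s_n + h/2, u_n + (h/2)·k2); k4 = f(s_n + h, u_n + h·k3); u_{n+1} = u_n + (h/6)·(k1 + 2k2 + 2k3 + k4).
s=0.000000, u=0.350000:
  k1 = f(0.000000, 0.350000) = 0.000000
  k2 = f(0.140000, 0.350000) = -0.020090
  k3 = f(0.140000, 0.347187) = -0.019929
  k4 = f(0.280000, 0.344420) = -0.039539
  u ← 0.350000 + (0.28/6)·(k1 + 2k2 + 2k3 + k4) = 0.344420
s=0.280000, u=0.344420:
  k1 = f(0.280000, 0.344420) = -0.039539
  k2 = f(0.420000, 0.338884) = -0.058356
  k3 = f(0.420000, 0.336250) = -0.057902
  k4 = f(0.560000, 0.328207) = -0.075356
  u ← 0.344420 + (0.28/6)·(k1 + 2k2 + 2k3 + k4) = 0.328207
u(0.56) ≈ 0.3282

0.3282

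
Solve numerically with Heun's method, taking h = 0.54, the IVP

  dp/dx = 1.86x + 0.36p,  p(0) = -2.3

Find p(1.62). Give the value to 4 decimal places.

Heun: k1 = f(x_n, p_n); k2 = f(x_n + h, p_n + h·k1); p_{n+1} = p_n + (h/2)·(k1 + k2).
x=0.000000, p=-2.300000:
  k1 = f(0.000000, -2.300000) = -0.828000
  k2 = f(0.540000, -2.747120) = 0.015437
  p ← -2.300000 + (0.54/2)·(-0.828000 + 0.015437) = -2.519392
x=0.540000, p=-2.519392:
  k1 = f(0.540000, -2.519392) = 0.097419
  k2 = f(1.080000, -2.466786) = 1.120757
  p ← -2.519392 + (0.54/2)·(0.097419 + 1.120757) = -2.190485
x=1.080000, p=-2.190485:
  k1 = f(1.080000, -2.190485) = 1.220226
  k2 = f(1.620000, -1.531563) = 2.461837
  p ← -2.190485 + (0.54/2)·(1.220226 + 2.461837) = -1.196328
p(1.62) ≈ -1.1963

-1.1963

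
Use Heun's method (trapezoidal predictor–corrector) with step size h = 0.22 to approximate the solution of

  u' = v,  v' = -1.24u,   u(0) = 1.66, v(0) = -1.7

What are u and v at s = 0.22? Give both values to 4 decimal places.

Heun on (u,v): k1 = f(s_n, state_n); k2 = f(s_n + h, state_n + h·k1); state_{n+1} = state_n + (h/2)·(k1 + k2).
0.000000: (1.660000, -1.700000)
  k1 = (-1.700000, -2.058400)
  predictor → (1.286000, -2.152848)
  k2 = (-2.152848, -1.594640)
  → (1.236187, -2.101834)
(u(0.22), v(0.22)) ≈ (1.2362, -2.1018)

1.2362, -2.1018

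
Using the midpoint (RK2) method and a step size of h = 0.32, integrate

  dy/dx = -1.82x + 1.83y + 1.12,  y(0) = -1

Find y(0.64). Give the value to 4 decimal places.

-2.3077

Midpoint: k1 = f(x_n, y_n); k2 = f(x_n + h/2, y_n + (h/2)·k1); y_{n+1} = y_n + h·k2.
x=0.000000, y=-1.000000:
  k1 = f(0.000000, -1.000000) = -0.710000
  k2 = f(0.160000, -1.113600) = -1.209088
  y ← -1.000000 + 0.32·(-1.209088) = -1.386908
x=0.320000, y=-1.386908:
  k1 = f(0.320000, -1.386908) = -2.000442
  k2 = f(0.480000, -1.706979) = -2.877371
  y ← -1.386908 + 0.32·(-2.877371) = -2.307667
y(0.64) ≈ -2.3077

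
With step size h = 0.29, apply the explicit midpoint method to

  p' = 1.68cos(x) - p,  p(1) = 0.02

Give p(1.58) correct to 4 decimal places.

0.1803

Midpoint: k1 = f(x_n, p_n); k2 = f(x_n + h/2, p_n + (h/2)·k1); p_{n+1} = p_n + h·k2.
x=1.000000, p=0.020000:
  k1 = f(1.000000, 0.020000) = 0.887708
  k2 = f(1.145000, 0.148718) = 0.545200
  p ← 0.020000 + 0.29·0.545200 = 0.178108
x=1.290000, p=0.178108:
  k1 = f(1.290000, 0.178108) = 0.287455
  k2 = f(1.435000, 0.219789) = 0.007648
  p ← 0.178108 + 0.29·0.007648 = 0.180326
p(1.58) ≈ 0.1803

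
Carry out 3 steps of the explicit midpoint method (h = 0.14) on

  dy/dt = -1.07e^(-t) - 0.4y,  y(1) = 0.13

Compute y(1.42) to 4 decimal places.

-0.0133

Midpoint: k1 = f(t_n, y_n); k2 = f(t_n + h/2, y_n + (h/2)·k1); y_{n+1} = y_n + h·k2.
t=1.000000, y=0.130000:
  k1 = f(1.000000, 0.130000) = -0.445631
  k2 = f(1.070000, 0.098806) = -0.406541
  y ← 0.130000 + 0.14·(-0.406541) = 0.073084
t=1.140000, y=0.073084:
  k1 = f(1.140000, 0.073084) = -0.371440
  k2 = f(1.210000, 0.047083) = -0.337904
  y ← 0.073084 + 0.14·(-0.337904) = 0.025778
t=1.280000, y=0.025778:
  k1 = f(1.280000, 0.025778) = -0.307811
  k2 = f(1.350000, 0.004231) = -0.279079
  y ← 0.025778 + 0.14·(-0.279079) = -0.013294
y(1.42) ≈ -0.0133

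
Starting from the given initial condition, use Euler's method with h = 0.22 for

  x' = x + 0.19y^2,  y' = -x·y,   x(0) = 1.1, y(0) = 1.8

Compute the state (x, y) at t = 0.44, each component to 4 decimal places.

1.8803, 0.9209

Euler on (x,y): x_{n+1} = x_n + h·x', y_{n+1} = y_n + h·y'.
0.000000: (1.100000, 1.800000); f=(1.715600, -1.980000) → (1.477432, 1.364400)
0.220000: (1.477432, 1.364400); f=(1.831134, -2.015808) → (1.880281, 0.920922)
(x(0.44), y(0.44)) ≈ (1.8803, 0.9209)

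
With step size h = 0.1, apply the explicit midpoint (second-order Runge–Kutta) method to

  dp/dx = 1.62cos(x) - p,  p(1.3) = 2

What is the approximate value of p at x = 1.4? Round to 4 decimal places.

1.8433

Midpoint: k1 = f(x_n, p_n); k2 = f(x_n + h/2, p_n + (h/2)·k1); p_{n+1} = p_n + h·k2.
x=1.300000, p=2.000000:
  k1 = f(1.300000, 2.000000) = -1.566652
  k2 = f(1.350000, 1.921667) = -1.566877
  p ← 2.000000 + 0.1·(-1.566877) = 1.843312
p(1.4) ≈ 1.8433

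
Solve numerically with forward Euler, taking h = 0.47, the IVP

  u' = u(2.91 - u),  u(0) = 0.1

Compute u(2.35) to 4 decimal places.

2.8793

Euler: u_{n+1} = u_n + h·f(x_n, u_n).
x=0.000000, u=0.100000: f=0.281000 → u ← 0.100000 + 0.47·0.281000 = 0.232070
x=0.470000, u=0.232070: f=0.621467 → u ← 0.232070 + 0.47·0.621467 = 0.524160
x=0.940000, u=0.524160: f=1.250561 → u ← 0.524160 + 0.47·1.250561 = 1.111923
x=1.410000, u=1.111923: f=1.999323 → u ← 1.111923 + 0.47·1.999323 = 2.051605
x=1.880000, u=2.051605: f=1.761087 → u ← 2.051605 + 0.47·1.761087 = 2.879316
u(2.35) ≈ 2.8793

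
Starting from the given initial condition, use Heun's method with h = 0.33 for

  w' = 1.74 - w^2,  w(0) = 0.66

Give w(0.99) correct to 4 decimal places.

1.2250

Heun: k1 = f(t_n, w_n); k2 = f(t_n + h, w_n + h·k1); w_{n+1} = w_n + (h/2)·(k1 + k2).
t=0.000000, w=0.660000:
  k1 = f(0.000000, 0.660000) = 1.304400
  k2 = f(0.330000, 1.090452) = 0.550914
  w ← 0.660000 + (0.33/2)·(1.304400 + 0.550914) = 0.966127
t=0.330000, w=0.966127:
  k1 = f(0.330000, 0.966127) = 0.806599
  k2 = f(0.660000, 1.232305) = 0.221426
  w ← 0.966127 + (0.33/2)·(0.806599 + 0.221426) = 1.135751
t=0.660000, w=1.135751:
  k1 = f(0.660000, 1.135751) = 0.450070
  k2 = f(0.990000, 1.284274) = 0.090640
  w ← 1.135751 + (0.33/2)·(0.450070 + 0.090640) = 1.224968
w(0.99) ≈ 1.2250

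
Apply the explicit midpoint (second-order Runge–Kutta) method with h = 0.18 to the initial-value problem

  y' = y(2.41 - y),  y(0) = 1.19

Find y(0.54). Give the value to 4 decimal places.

Midpoint: k1 = f(t_n, y_n); k2 = f(t_n + h/2, y_n + (h/2)·k1); y_{n+1} = y_n + h·k2.
t=0.000000, y=1.190000:
  k1 = f(0.000000, 1.190000) = 1.451800
  k2 = f(0.090000, 1.320662) = 1.438647
  y ← 1.190000 + 0.18·1.438647 = 1.448957
t=0.180000, y=1.448957:
  k1 = f(0.180000, 1.448957) = 1.392510
  k2 = f(0.270000, 1.574282) = 1.315655
  y ← 1.448957 + 0.18·1.315655 = 1.685775
t=0.360000, y=1.685775:
  k1 = f(0.360000, 1.685775) = 1.220881
  k2 = f(0.450000, 1.795654) = 1.103153
  y ← 1.685775 + 0.18·1.103153 = 1.884342
y(0.54) ≈ 1.8843

1.8843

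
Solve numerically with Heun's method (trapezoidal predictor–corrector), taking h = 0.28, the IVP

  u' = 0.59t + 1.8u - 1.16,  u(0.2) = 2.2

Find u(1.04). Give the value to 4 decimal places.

7.9452

Heun: k1 = f(t_n, u_n); k2 = f(t_n + h, u_n + h·k1); u_{n+1} = u_n + (h/2)·(k1 + k2).
t=0.200000, u=2.200000:
  k1 = f(0.200000, 2.200000) = 2.918000
  k2 = f(0.480000, 3.017040) = 4.553872
  u ← 2.200000 + (0.28/2)·(2.918000 + 4.553872) = 3.246062
t=0.480000, u=3.246062:
  k1 = f(0.480000, 3.246062) = 4.966112
  k2 = f(0.760000, 4.636573) = 7.634232
  u ← 3.246062 + (0.28/2)·(4.966112 + 7.634232) = 5.010110
t=0.760000, u=5.010110:
  k1 = f(0.760000, 5.010110) = 8.306598
  k2 = f(1.040000, 7.335958) = 12.658324
  u ← 5.010110 + (0.28/2)·(8.306598 + 12.658324) = 7.945199
u(1.04) ≈ 7.9452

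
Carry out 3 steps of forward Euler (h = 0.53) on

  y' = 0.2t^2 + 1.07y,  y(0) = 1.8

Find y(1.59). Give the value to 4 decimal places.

Euler: y_{n+1} = y_n + h·f(t_n, y_n).
t=0.000000, y=1.800000: f=1.926000 → y ← 1.800000 + 0.53·1.926000 = 2.820780
t=0.530000, y=2.820780: f=3.074415 → y ← 2.820780 + 0.53·3.074415 = 4.450220
t=1.060000, y=4.450220: f=4.986455 → y ← 4.450220 + 0.53·4.986455 = 7.093041
y(1.59) ≈ 7.0930

7.0930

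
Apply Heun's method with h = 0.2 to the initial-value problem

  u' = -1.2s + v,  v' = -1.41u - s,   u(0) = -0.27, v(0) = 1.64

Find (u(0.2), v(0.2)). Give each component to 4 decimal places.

0.0416, 1.6499

Heun on (u,v): k1 = f(s_n, state_n); k2 = f(s_n + h, state_n + h·k1); state_{n+1} = state_n + (h/2)·(k1 + k2).
0.000000: (-0.270000, 1.640000)
  k1 = (1.640000, 0.380700)
  predictor → (0.058000, 1.716140)
  k2 = (1.476140, -0.281780)
  → (0.041614, 1.649892)
(u(0.2), v(0.2)) ≈ (0.0416, 1.6499)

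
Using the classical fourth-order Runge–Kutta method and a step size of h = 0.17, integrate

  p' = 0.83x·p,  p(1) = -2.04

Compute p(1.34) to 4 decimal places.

-2.8381

RK4: k1 = f(x_n, p_n); k2 = f(x_n + h/2, p_n + (h/2)·k1); k3 = f(x_n + h/2, p_n + (h/2)·k2); k4 = f(x_n + h, p_n + h·k3); p_{n+1} = p_n + (h/6)·(k1 + 2k2 + 2k3 + k4).
x=1.000000, p=-2.040000:
  k1 = f(1.000000, -2.040000) = -1.693200
  k2 = f(1.085000, -2.183922) = -1.966731
  k3 = f(1.085000, -2.207172) = -1.987669
  k4 = f(1.170000, -2.377904) = -2.309182
  p ← -2.040000 + (0.17/6)·(k1 + 2k2 + 2k3 + k4) = -2.377483
x=1.170000, p=-2.377483:
  k1 = f(1.170000, -2.377483) = -2.308774
  k2 = f(1.255000, -2.573729) = -2.680925
  k3 = f(1.255000, -2.605362) = -2.713875
  k4 = f(1.340000, -2.838842) = -3.157360
  p ← -2.377483 + (0.17/6)·(k1 + 2k2 + 2k3 + k4) = -2.838063
p(1.34) ≈ -2.8381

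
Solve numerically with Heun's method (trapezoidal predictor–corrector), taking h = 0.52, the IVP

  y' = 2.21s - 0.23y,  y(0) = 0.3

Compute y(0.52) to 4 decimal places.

0.5651

Heun: k1 = f(s_n, y_n); k2 = f(s_n + h, y_n + h·k1); y_{n+1} = y_n + (h/2)·(k1 + k2).
s=0.000000, y=0.300000:
  k1 = f(0.000000, 0.300000) = -0.069000
  k2 = f(0.520000, 0.264120) = 1.088452
  y ← 0.300000 + (0.52/2)·(-0.069000 + 1.088452) = 0.565058
y(0.52) ≈ 0.5651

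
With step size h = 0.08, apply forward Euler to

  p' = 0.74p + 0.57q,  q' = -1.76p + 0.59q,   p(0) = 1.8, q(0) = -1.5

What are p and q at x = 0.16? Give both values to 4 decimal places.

Euler on (p,q): p_{n+1} = p_n + h·p', q_{n+1} = q_n + h·q'.
0.000000: (1.800000, -1.500000); f=(0.477000, -4.053000) → (1.838160, -1.824240)
0.080000: (1.838160, -1.824240); f=(0.320422, -4.311463) → (1.863794, -2.169157)
(p(0.16), q(0.16)) ≈ (1.8638, -2.1692)

1.8638, -2.1692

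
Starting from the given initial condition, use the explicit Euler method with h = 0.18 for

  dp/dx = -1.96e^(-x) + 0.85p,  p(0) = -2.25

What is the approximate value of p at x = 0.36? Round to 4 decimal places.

Euler: p_{n+1} = p_n + h·f(x_n, p_n).
x=0.000000, p=-2.250000: f=-3.872500 → p ← -2.250000 + 0.18·(-3.872500) = -2.947050
x=0.180000, p=-2.947050: f=-4.142122 → p ← -2.947050 + 0.18·(-4.142122) = -3.692632
p(0.36) ≈ -3.6926

-3.6926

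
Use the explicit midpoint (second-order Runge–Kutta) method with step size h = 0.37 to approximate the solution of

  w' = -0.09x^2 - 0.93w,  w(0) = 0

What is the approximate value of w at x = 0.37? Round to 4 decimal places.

-0.0011

Midpoint: k1 = f(x_n, w_n); k2 = f(x_n + h/2, w_n + (h/2)·k1); w_{n+1} = w_n + h·k2.
x=0.000000, w=0.000000:
  k1 = f(0.000000, 0.000000) = 0.000000
  k2 = f(0.185000, 0.000000) = -0.003080
  w ← 0.000000 + 0.37·(-0.003080) = -0.001140
w(0.37) ≈ -0.0011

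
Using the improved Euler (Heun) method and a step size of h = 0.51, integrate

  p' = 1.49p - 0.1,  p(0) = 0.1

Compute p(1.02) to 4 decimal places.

Heun: k1 = f(x_n, p_n); k2 = f(x_n + h, p_n + h·k1); p_{n+1} = p_n + (h/2)·(k1 + k2).
x=0.000000, p=0.100000:
  k1 = f(0.000000, 0.100000) = 0.049000
  k2 = f(0.510000, 0.124990) = 0.086235
  p ← 0.100000 + (0.51/2)·(0.049000 + 0.086235) = 0.134485
x=0.510000, p=0.134485:
  k1 = f(0.510000, 0.134485) = 0.100383
  k2 = f(1.020000, 0.185680) = 0.176663
  p ← 0.134485 + (0.51/2)·(0.100383 + 0.176663) = 0.205132
p(1.02) ≈ 0.2051

0.2051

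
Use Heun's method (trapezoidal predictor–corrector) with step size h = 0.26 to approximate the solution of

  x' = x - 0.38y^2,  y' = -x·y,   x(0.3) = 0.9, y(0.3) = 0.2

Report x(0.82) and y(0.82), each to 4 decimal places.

1.4998, 0.1104

Heun on (x,y): k1 = f(t_n, state_n); k2 = f(t_n + h, state_n + h·k1); state_{n+1} = state_n + (h/2)·(k1 + k2).
0.300000: (0.900000, 0.200000)
  k1 = (0.884800, -0.180000)
  predictor → (1.130048, 0.153200)
  k2 = (1.121129, -0.173123)
  → (1.160771, 0.154094)
0.560000: (1.160771, 0.154094)
  k1 = (1.151748, -0.178868)
  predictor → (1.460225, 0.107588)
  k2 = (1.455827, -0.157103)
  → (1.499755, 0.110418)
(x(0.82), y(0.82)) ≈ (1.4998, 0.1104)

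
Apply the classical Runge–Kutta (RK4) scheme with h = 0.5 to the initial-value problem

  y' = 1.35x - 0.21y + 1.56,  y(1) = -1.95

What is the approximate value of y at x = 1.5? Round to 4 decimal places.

RK4: k1 = f(x_n, y_n); k2 = f(x_n + h/2, y_n + (h/2)·k1); k3 = f(x_n + h/2, y_n + (h/2)·k2); k4 = f(x_n + h, y_n + h·k3); y_{n+1} = y_n + (h/6)·(k1 + 2k2 + 2k3 + k4).
x=1.000000, y=-1.950000:
  k1 = f(1.000000, -1.950000) = 3.319500
  k2 = f(1.250000, -1.120125) = 3.482726
  k3 = f(1.250000, -1.079318) = 3.474157
  k4 = f(1.500000, -0.212922) = 3.629714
  y ← -1.950000 + (0.5/6)·(k1 + 2k2 + 2k3 + k4) = -0.211418
y(1.5) ≈ -0.2114

-0.2114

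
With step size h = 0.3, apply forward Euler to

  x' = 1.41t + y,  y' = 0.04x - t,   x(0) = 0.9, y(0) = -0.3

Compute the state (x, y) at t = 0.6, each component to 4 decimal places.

0.8501, -0.3695

Euler on (x,y): x_{n+1} = x_n + h·x', y_{n+1} = y_n + h·y'.
0.000000: (0.900000, -0.300000); f=(-0.300000, 0.036000) → (0.810000, -0.289200)
0.300000: (0.810000, -0.289200); f=(0.133800, -0.267600) → (0.850140, -0.369480)
(x(0.6), y(0.6)) ≈ (0.8501, -0.3695)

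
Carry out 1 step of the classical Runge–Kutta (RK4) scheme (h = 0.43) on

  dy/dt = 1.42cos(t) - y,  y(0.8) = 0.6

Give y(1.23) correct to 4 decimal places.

0.6435

RK4: k1 = f(t_n, y_n); k2 = f(t_n + h/2, y_n + (h/2)·k1); k3 = f(t_n + h/2, y_n + (h/2)·k2); k4 = f(t_n + h, y_n + h·k3); y_{n+1} = y_n + (h/6)·(k1 + 2k2 + 2k3 + k4).
t=0.800000, y=0.600000:
  k1 = f(0.800000, 0.600000) = 0.389324
  k2 = f(1.015000, 0.683705) = 0.065516
  k3 = f(1.015000, 0.614086) = 0.135134
  k4 = f(1.230000, 0.658108) = -0.183490
  y ← 0.600000 + (0.43/6)·(k1 + 2k2 + 2k3 + k4) = 0.643511
y(1.23) ≈ 0.6435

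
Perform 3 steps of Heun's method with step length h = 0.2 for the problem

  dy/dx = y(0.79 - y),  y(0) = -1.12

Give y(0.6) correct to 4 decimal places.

-7.1730

Heun: k1 = f(x_n, y_n); k2 = f(x_n + h, y_n + h·k1); y_{n+1} = y_n + (h/2)·(k1 + k2).
x=0.000000, y=-1.120000:
  k1 = f(0.000000, -1.120000) = -2.139200
  k2 = f(0.200000, -1.547840) = -3.618602
  y ← -1.120000 + (0.2/2)·(-2.139200 + (-3.618602)) = -1.695780
x=0.200000, y=-1.695780:
  k1 = f(0.200000, -1.695780) = -4.215337
  k2 = f(0.400000, -2.538848) = -8.451437
  y ← -1.695780 + (0.2/2)·(-4.215337 + (-8.451437)) = -2.962458
x=0.400000, y=-2.962458:
  k1 = f(0.400000, -2.962458) = -11.116497
  k2 = f(0.600000, -5.185757) = -30.988823
  y ← -2.962458 + (0.2/2)·(-11.116497 + (-30.988823)) = -7.172990
y(0.6) ≈ -7.1730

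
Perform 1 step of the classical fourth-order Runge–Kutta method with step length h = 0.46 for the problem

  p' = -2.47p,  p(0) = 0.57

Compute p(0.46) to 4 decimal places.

RK4: k1 = f(x_n, p_n); k2 = f(x_n + h/2, p_n + (h/2)·k1); k3 = f(x_n + h/2, p_n + (h/2)·k2); k4 = f(x_n + h, p_n + h·k3); p_{n+1} = p_n + (h/6)·(k1 + 2k2 + 2k3 + k4).
x=0.000000, p=0.570000:
  k1 = f(0.000000, 0.570000) = -1.407900
  k2 = f(0.230000, 0.246183) = -0.608072
  k3 = f(0.230000, 0.430143) = -1.062454
  k4 = f(0.460000, 0.081271) = -0.200739
  p ← 0.570000 + (0.46/6)·(k1 + 2k2 + 2k3 + k4) = 0.190524
p(0.46) ≈ 0.1905

0.1905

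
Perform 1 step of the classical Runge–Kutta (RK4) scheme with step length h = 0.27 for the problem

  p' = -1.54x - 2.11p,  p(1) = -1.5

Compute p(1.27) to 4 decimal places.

RK4: k1 = f(x_n, p_n); k2 = f(x_n + h/2, p_n + (h/2)·k1); k3 = f(x_n + h/2, p_n + (h/2)·k2); k4 = f(x_n + h, p_n + h·k3); p_{n+1} = p_n + (h/6)·(k1 + 2k2 + 2k3 + k4).
x=1.000000, p=-1.500000:
  k1 = f(1.000000, -1.500000) = 1.625000
  k2 = f(1.135000, -1.280625) = 0.954219
  k3 = f(1.135000, -1.371180) = 1.145291
  k4 = f(1.270000, -1.190771) = 0.556728
  p ← -1.500000 + (0.27/6)·(k1 + 2k2 + 2k3 + k4) = -1.212866
p(1.27) ≈ -1.2129

-1.2129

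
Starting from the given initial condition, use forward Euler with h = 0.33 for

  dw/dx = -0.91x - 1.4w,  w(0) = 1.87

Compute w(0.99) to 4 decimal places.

0.0397

Euler: w_{n+1} = w_n + h·f(x_n, w_n).
x=0.000000, w=1.870000: f=-2.618000 → w ← 1.870000 + 0.33·(-2.618000) = 1.006060
x=0.330000, w=1.006060: f=-1.708784 → w ← 1.006060 + 0.33·(-1.708784) = 0.442161
x=0.660000, w=0.442161: f=-1.219626 → w ← 0.442161 + 0.33·(-1.219626) = 0.039685
w(0.99) ≈ 0.0397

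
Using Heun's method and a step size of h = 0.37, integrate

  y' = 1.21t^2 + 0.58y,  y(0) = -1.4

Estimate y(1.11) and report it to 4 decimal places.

Heun: k1 = f(t_n, y_n); k2 = f(t_n + h, y_n + h·k1); y_{n+1} = y_n + (h/2)·(k1 + k2).
t=0.000000, y=-1.400000:
  k1 = f(0.000000, -1.400000) = -0.812000
  k2 = f(0.370000, -1.700440) = -0.820606
  y ← -1.400000 + (0.37/2)·(-0.812000 + (-0.820606)) = -1.702032
t=0.370000, y=-1.702032:
  k1 = f(0.370000, -1.702032) = -0.821530
  k2 = f(0.740000, -2.005998) = -0.500883
  y ← -1.702032 + (0.37/2)·(-0.821530 + (-0.500883)) = -1.946678
t=0.740000, y=-1.946678:
  k1 = f(0.740000, -1.946678) = -0.466478
  k2 = f(1.110000, -2.119275) = 0.261661
  y ← -1.946678 + (0.37/2)·(-0.466478 + 0.261661) = -1.984569
y(1.11) ≈ -1.9846

-1.9846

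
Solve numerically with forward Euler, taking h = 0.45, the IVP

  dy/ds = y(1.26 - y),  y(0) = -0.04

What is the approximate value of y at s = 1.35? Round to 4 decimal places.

-0.1631

Euler: y_{n+1} = y_n + h·f(s_n, y_n).
s=0.000000, y=-0.040000: f=-0.052000 → y ← -0.040000 + 0.45·(-0.052000) = -0.063400
s=0.450000, y=-0.063400: f=-0.083904 → y ← -0.063400 + 0.45·(-0.083904) = -0.101157
s=0.900000, y=-0.101157: f=-0.137690 → y ← -0.101157 + 0.45·(-0.137690) = -0.163117
y(1.35) ≈ -0.1631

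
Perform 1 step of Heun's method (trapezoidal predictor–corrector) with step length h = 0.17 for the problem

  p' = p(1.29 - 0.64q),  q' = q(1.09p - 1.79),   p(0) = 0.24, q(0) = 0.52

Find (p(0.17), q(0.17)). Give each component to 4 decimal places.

0.2843, 0.4038

Heun on (p,q): k1 = f(s_n, state_n); k2 = f(s_n + h, state_n + h·k1); state_{n+1} = state_n + (h/2)·(k1 + k2).
0.000000: (0.240000, 0.520000)
  k1 = (0.229728, -0.794768)
  predictor → (0.279054, 0.384889)
  k2 = (0.291240, -0.571881)
  → (0.284282, 0.403835)
(p(0.17), q(0.17)) ≈ (0.2843, 0.4038)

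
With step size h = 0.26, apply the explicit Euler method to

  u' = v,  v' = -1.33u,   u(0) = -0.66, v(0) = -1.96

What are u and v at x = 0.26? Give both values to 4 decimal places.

Euler on (u,v): u_{n+1} = u_n + h·u', v_{n+1} = v_n + h·v'.
0.000000: (-0.660000, -1.960000); f=(-1.960000, 0.877800) → (-1.169600, -1.731772)
(u(0.26), v(0.26)) ≈ (-1.1696, -1.7318)

-1.1696, -1.7318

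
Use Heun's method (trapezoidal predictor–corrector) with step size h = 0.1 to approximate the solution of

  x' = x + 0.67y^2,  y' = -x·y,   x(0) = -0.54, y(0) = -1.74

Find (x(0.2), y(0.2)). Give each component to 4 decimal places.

-0.1694, -1.8745

Heun on (x,y): k1 = f(t_n, state_n); k2 = f(t_n + h, state_n + h·k1); state_{n+1} = state_n + (h/2)·(k1 + k2).
0.000000: (-0.540000, -1.740000)
  k1 = (1.488492, -0.939600)
  predictor → (-0.391151, -1.833960)
  k2 = (1.862333, -0.717355)
  → (-0.372459, -1.822848)
0.100000: (-0.372459, -1.822848)
  k1 = (1.853800, -0.678936)
  predictor → (-0.187079, -1.890741)
  k2 = (2.208106, -0.353718)
  → (-0.169363, -1.874480)
(x(0.2), y(0.2)) ≈ (-0.1694, -1.8745)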